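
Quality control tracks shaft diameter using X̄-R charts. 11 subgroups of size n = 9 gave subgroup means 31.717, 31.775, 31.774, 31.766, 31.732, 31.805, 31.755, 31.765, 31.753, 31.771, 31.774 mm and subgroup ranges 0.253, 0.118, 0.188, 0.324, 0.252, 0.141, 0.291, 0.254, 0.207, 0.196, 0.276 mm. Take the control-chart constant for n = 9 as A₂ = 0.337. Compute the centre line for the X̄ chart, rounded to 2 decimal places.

X̄̄ = (31.717 + 31.775 + 31.774 + 31.766 + 31.732 + 31.805 + 31.755 + 31.765 + 31.753 + 31.771 + 31.774) / 11 = 349.3870 / 11 = 31.7625
CL = X̄̄ = 31.7625

31.76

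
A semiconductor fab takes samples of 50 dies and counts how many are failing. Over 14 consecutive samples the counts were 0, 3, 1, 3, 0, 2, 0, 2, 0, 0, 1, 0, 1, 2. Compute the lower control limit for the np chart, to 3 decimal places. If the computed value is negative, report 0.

0.000

p̄ = Σdᵢ / (k·n) = 15 / (14 × 50) = 0.02143
LCL = np̄ − 3·√(np̄(1−p̄)) = 1.0714 − 3 × 1.0239 = -2.0004 → 0 (negative, so LCL = 0)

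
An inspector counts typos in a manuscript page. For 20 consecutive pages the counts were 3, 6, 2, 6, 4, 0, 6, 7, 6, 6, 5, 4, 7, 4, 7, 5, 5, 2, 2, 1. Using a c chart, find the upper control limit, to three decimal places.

c̄ = (3 + 6 + 2 + 6 + 4 + 0 + 6 + 7 + 6 + 6 + 5 + 4 + 7 + 4 + 7 + 5 + 5 + 2 + 2 + 1) / 20 = 88 / 20 = 4.4000
UCL = c̄ + 3√c̄ = 4.4000 + 3 × √4.4000 = 4.4000 + 3 × 2.0976 = 10.6929

10.693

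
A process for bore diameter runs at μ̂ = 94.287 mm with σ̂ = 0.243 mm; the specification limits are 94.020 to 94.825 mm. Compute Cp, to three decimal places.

0.552

Cp = (USL − LSL) / (6σ̂) = (94.825 − 94.020) / (6 × 0.243) = 0.8050 / 1.4580 = 0.5521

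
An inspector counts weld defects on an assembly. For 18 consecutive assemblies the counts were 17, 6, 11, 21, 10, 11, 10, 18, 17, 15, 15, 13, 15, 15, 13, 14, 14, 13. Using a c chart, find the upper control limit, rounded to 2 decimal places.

c̄ = (17 + 6 + 11 + 21 + 10 + 11 + 10 + 18 + 17 + 15 + 15 + 13 + 15 + 15 + 13 + 14 + 14 + 13) / 18 = 248 / 18 = 13.7778
UCL = c̄ + 3√c̄ = 13.7778 + 3 × √13.7778 = 13.7778 + 3 × 3.7118 = 24.9133

24.91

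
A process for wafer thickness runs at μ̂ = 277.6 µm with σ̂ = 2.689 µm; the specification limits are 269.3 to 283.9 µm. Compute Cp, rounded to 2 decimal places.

0.90

Cp = (USL − LSL) / (6σ̂) = (283.9 − 269.3) / (6 × 2.689) = 14.6000 / 16.1340 = 0.9049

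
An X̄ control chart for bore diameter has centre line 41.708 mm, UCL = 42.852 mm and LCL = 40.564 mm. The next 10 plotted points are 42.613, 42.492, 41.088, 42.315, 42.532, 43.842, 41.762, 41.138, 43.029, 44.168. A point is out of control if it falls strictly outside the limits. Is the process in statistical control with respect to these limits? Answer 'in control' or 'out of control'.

Compare each point to [40.564, 42.852]: sample 6 = 43.842 > UCL; sample 9 = 43.029 > UCL; sample 10 = 44.168 > UCL.

out of control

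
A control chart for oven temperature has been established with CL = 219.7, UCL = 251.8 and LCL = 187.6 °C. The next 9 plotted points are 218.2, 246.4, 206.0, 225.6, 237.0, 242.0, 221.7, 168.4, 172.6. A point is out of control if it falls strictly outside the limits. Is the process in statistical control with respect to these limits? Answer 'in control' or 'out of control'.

out of control

Compare each point to [187.6, 251.8]: sample 8 = 168.4 < LCL; sample 9 = 172.6 < LCL.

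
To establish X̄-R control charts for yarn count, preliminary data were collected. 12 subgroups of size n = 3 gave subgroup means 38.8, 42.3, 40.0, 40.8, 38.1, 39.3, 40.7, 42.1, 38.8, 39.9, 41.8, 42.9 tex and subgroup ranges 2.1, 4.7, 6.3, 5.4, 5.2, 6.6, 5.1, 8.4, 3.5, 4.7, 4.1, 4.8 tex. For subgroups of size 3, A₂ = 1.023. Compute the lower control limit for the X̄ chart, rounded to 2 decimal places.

X̄̄ = (38.8 + 42.3 + 40.0 + 40.8 + 38.1 + 39.3 + 40.7 + 42.1 + 38.8 + 39.9 + 41.8 + 42.9) / 12 = 485.5000 / 12 = 40.4583
R̄ = (2.1 + 4.7 + 6.3 + 5.4 + 5.2 + 6.6 + 5.1 + 8.4 + 3.5 + 4.7 + 4.1 + 4.8) / 12 = 60.9000 / 12 = 5.0750
LCL = X̄̄ − A₂·R̄ = 40.4583 − 1.023 × 5.0750 = 35.2666

35.27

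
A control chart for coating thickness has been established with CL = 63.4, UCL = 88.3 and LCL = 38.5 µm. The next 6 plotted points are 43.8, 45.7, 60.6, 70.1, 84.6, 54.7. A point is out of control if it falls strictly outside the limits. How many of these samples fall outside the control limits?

All 6 points lie within [38.5, 88.3].

0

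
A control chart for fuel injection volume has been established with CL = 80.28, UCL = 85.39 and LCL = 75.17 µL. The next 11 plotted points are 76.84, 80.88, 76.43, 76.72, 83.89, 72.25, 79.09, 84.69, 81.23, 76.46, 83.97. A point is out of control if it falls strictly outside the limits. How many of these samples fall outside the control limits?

1

Compare each point to [75.17, 85.39]: sample 6 = 72.25 < LCL.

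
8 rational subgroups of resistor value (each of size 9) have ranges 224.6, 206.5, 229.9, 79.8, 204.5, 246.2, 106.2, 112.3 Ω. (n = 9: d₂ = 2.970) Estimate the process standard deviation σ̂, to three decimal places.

59.343

R̄ = (224.6 + 206.5 + 229.9 + 79.8 + 204.5 + 246.2 + 106.2 + 112.3) / 8 = 176.2500
σ̂ = R̄ / d₂ = 176.2500 / 2.970 = 59.3434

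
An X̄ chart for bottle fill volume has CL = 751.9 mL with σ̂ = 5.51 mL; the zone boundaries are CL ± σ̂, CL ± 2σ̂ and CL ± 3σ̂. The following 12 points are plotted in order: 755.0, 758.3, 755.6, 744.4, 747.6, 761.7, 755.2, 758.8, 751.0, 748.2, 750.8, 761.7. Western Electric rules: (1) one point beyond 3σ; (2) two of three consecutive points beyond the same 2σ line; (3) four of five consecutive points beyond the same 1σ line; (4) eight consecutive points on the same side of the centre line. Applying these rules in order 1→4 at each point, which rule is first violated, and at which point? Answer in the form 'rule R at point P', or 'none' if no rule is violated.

Zone of each point (C = within 1σ̂, B = 1σ̂–2σ̂, A = 2σ̂–3σ̂, * = beyond 3σ̂; sign = side of CL): 1:+C, 2:+B, 3:+C, 4:-B, 5:-C, 6:+B, 7:+C, 8:+B, 9:-C, 10:-C, 11:-C, 12:+B
No rule fires across all 12 points.

none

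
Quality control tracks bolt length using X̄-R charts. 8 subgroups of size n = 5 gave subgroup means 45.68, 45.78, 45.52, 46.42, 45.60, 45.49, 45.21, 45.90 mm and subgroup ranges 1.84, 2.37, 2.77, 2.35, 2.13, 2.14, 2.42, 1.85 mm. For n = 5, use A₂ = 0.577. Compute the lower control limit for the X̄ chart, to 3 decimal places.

X̄̄ = (45.68 + 45.78 + 45.52 + 46.42 + 45.60 + 45.49 + 45.21 + 45.90) / 8 = 365.6000 / 8 = 45.7000
R̄ = (1.84 + 2.37 + 2.77 + 2.35 + 2.13 + 2.14 + 2.42 + 1.85) / 8 = 17.8700 / 8 = 2.2338
LCL = X̄̄ − A₂·R̄ = 45.7000 − 0.577 × 2.2338 = 44.4111

44.411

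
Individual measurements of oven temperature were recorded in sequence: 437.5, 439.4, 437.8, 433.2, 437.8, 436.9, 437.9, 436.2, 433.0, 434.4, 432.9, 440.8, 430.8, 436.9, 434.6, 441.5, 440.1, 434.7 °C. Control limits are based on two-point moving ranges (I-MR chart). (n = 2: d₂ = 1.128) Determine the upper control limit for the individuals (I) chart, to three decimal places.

X̄ = (437.5 + 439.4 + 437.8 + 433.2 + 437.8 + 436.9 + 437.9 + 436.2 + 433.0 + 434.4 + 432.9 + 440.8 + 430.8 + 436.9 + 434.6 + 441.5 + 440.1 + 434.7) / 18 = 436.4667
Moving ranges: 1.9, 1.6, 4.6, 4.6, 0.9, 1.0, 1.7, 3.2, 1.4, 1.5, 7.9, 10.0, 6.1, 2.3, 6.9, 1.4, 5.4; M̄R̄ = 62.4000 / 17 = 3.6706
UCL = X̄ + 3·M̄R̄/d₂ = 436.4667 + 3 × 3.6706 / 1.128 = 446.2289

446.229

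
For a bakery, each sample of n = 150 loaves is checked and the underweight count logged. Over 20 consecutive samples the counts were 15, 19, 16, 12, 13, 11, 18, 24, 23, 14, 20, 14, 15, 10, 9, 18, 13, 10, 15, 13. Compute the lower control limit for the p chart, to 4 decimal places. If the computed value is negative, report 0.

0.0270

p̄ = Σdᵢ / (k·n) = 302 / (20 × 150) = 0.10067
LCL = p̄ − 3·√(p̄(1−p̄)/n) = 0.10067 − 3 × 0.02457 = 0.02696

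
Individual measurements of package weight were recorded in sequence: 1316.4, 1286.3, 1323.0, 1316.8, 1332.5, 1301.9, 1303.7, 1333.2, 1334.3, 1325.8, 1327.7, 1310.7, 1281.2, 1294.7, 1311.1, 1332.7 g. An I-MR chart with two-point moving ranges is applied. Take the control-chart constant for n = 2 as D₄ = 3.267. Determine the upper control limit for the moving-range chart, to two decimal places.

56.65

Moving ranges: 30.1, 36.7, 6.2, 15.7, 30.6, 1.8, 29.5, 1.1, 8.5, 1.9, 17.0, 29.5, 13.5, 16.4, 21.6; M̄R̄ = 260.1000 / 15 = 17.3400
UCL_MR = D₄·M̄R̄ = 3.267 × 17.3400 = 56.6498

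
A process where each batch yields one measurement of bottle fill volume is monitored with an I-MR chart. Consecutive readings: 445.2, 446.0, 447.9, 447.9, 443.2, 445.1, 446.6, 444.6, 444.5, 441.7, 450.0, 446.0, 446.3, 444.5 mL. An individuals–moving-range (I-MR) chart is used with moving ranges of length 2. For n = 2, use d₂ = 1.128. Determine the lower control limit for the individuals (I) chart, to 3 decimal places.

X̄ = (445.2 + 446.0 + 447.9 + 447.9 + 443.2 + 445.1 + 446.6 + 444.6 + 444.5 + 441.7 + 450.0 + 446.0 + 446.3 + 444.5) / 14 = 445.6786
Moving ranges: 0.8, 1.9, 0.0, 4.7, 1.9, 1.5, 2.0, 0.1, 2.8, 8.3, 4.0, 0.3, 1.8; M̄R̄ = 30.1000 / 13 = 2.3154
LCL = X̄ − 3·M̄R̄/d₂ = 445.6786 − 3 × 2.3154 / 1.128 = 439.5206

439.521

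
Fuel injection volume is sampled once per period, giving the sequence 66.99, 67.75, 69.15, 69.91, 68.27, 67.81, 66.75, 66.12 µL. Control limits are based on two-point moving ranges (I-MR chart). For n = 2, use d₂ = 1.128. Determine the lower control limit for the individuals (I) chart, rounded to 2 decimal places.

65.29

X̄ = (66.99 + 67.75 + 69.15 + 69.91 + 68.27 + 67.81 + 66.75 + 66.12) / 8 = 67.8438
Moving ranges: 0.76, 1.40, 0.76, 1.64, 0.46, 1.06, 0.63; M̄R̄ = 6.7100 / 7 = 0.9586
LCL = X̄ − 3·M̄R̄/d₂ = 67.8438 − 3 × 0.9586 / 1.128 = 65.2944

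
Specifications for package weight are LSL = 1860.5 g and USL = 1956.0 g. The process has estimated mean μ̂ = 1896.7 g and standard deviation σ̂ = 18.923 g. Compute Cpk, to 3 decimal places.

0.638

Cpu = (USL − μ̂) / (3σ̂) = (1956.0 − 1896.7) / (3 × 18.923) = 1.0446; Cpl = (μ̂ − LSL) / (3σ̂) = (1896.7 − 1860.5) / (3 × 18.923) = 0.6377; Cpk = min(Cpu, Cpl) = 0.6377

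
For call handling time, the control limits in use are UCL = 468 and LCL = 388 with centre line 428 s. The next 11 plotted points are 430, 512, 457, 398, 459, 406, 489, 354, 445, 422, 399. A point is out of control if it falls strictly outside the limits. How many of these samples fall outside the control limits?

Compare each point to [388, 468]: sample 2 = 512 > UCL; sample 7 = 489 > UCL; sample 8 = 354 < LCL.

3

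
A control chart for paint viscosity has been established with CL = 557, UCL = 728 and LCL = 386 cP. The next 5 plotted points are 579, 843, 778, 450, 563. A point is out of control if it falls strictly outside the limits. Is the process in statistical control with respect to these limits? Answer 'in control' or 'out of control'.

Compare each point to [386, 728]: sample 2 = 843 > UCL; sample 3 = 778 > UCL.

out of control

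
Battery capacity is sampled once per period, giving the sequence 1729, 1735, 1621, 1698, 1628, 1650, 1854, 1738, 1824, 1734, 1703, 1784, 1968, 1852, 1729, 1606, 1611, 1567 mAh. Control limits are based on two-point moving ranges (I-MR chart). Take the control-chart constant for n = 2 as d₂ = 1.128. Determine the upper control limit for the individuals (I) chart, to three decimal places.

1957.361

X̄ = (1729 + 1735 + 1621 + 1698 + 1628 + 1650 + 1854 + 1738 + 1824 + 1734 + 1703 + 1784 + 1968 + 1852 + 1729 + 1606 + 1611 + 1567) / 18 = 1723.9444
Moving ranges: 6, 114, 77, 70, 22, 204, 116, 86, 90, 31, 81, 184, 116, 123, 123, 5, 44; M̄R̄ = 1492.0000 / 17 = 87.7647
UCL = X̄ + 3·M̄R̄/d₂ = 1723.9444 + 3 × 87.7647 / 1.128 = 1957.3612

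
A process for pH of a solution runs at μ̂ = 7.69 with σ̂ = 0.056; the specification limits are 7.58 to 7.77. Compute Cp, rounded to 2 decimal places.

Cp = (USL − LSL) / (6σ̂) = (7.77 − 7.58) / (6 × 0.056) = 0.1900 / 0.3360 = 0.5655

0.57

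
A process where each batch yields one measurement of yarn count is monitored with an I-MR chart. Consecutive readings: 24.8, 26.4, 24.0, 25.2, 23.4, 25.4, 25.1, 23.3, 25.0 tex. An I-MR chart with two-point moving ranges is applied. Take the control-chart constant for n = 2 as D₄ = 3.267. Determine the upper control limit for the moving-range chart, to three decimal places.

5.227

Moving ranges: 1.6, 2.4, 1.2, 1.8, 2.0, 0.3, 1.8, 1.7; M̄R̄ = 12.8000 / 8 = 1.6000
UCL_MR = D₄·M̄R̄ = 3.267 × 1.6000 = 5.2272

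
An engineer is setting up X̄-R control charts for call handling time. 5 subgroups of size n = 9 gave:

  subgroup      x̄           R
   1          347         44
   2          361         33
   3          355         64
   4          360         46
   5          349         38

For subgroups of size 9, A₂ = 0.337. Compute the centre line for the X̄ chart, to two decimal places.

X̄̄ = (347 + 361 + 355 + 360 + 349) / 5 = 1772.0000 / 5 = 354.4000
CL = X̄̄ = 354.4000

354.40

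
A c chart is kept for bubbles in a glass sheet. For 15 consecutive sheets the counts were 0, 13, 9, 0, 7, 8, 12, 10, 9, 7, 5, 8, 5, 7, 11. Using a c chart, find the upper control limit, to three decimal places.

c̄ = (0 + 13 + 9 + 0 + 7 + 8 + 12 + 10 + 9 + 7 + 5 + 8 + 5 + 7 + 11) / 15 = 111 / 15 = 7.4000
UCL = c̄ + 3√c̄ = 7.4000 + 3 × √7.4000 = 7.4000 + 3 × 2.7203 = 15.5609

15.561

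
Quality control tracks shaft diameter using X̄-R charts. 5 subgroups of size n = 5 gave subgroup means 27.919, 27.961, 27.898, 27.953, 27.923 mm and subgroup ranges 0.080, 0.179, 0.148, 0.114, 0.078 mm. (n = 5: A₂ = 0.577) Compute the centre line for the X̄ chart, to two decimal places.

X̄̄ = (27.919 + 27.961 + 27.898 + 27.953 + 27.923) / 5 = 139.6540 / 5 = 27.9308
CL = X̄̄ = 27.9308

27.93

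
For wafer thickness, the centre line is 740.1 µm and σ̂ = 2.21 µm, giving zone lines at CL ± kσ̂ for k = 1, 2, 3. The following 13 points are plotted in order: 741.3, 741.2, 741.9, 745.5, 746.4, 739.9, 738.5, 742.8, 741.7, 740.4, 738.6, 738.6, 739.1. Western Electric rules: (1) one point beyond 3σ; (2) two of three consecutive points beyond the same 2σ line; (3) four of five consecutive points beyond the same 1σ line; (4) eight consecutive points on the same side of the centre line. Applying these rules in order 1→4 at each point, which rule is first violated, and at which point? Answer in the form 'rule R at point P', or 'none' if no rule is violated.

rule 2 at point 5

Zone of each point (C = within 1σ̂, B = 1σ̂–2σ̂, A = 2σ̂–3σ̂, * = beyond 3σ̂; sign = side of CL): 1:+C, 2:+C, 3:+C, 4:+A, 5:+A, 6:-C, 7:-C, 8:+B, 9:+C, 10:+C, 11:-C, 12:-C, 13:-C
Rule 2 (two of three consecutive points beyond the same 2σ limit) is satisfied at point 5.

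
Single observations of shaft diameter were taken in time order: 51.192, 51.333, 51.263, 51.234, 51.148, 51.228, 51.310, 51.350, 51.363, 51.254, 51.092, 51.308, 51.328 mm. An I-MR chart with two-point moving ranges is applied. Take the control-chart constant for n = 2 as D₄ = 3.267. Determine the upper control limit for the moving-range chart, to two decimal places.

0.29

Moving ranges: 0.141, 0.070, 0.029, 0.086, 0.080, 0.082, 0.040, 0.013, 0.109, 0.162, 0.216, 0.020; M̄R̄ = 1.0480 / 12 = 0.0873
UCL_MR = D₄·M̄R̄ = 3.267 × 0.0873 = 0.2853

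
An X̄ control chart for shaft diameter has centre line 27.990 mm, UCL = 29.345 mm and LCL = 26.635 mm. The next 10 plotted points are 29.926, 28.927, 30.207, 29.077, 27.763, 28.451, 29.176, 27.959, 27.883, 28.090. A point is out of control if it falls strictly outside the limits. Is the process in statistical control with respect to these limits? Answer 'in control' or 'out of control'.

Compare each point to [26.635, 29.345]: sample 1 = 29.926 > UCL; sample 3 = 30.207 > UCL.

out of control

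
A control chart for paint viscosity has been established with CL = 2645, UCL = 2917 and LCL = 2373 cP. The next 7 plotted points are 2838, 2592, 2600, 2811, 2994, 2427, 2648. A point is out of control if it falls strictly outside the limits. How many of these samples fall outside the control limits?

1

Compare each point to [2373, 2917]: sample 5 = 2994 > UCL.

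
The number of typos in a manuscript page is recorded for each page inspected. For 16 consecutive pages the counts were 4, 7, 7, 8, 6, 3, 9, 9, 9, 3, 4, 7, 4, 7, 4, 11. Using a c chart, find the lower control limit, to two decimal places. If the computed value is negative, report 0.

0.00

c̄ = (4 + 7 + 7 + 8 + 6 + 3 + 9 + 9 + 9 + 3 + 4 + 7 + 4 + 7 + 4 + 11) / 16 = 102 / 16 = 6.3750
LCL = c̄ − 3√c̄ = 6.3750 − 3 × 2.5249 = -1.1996 → 0 (cannot be negative)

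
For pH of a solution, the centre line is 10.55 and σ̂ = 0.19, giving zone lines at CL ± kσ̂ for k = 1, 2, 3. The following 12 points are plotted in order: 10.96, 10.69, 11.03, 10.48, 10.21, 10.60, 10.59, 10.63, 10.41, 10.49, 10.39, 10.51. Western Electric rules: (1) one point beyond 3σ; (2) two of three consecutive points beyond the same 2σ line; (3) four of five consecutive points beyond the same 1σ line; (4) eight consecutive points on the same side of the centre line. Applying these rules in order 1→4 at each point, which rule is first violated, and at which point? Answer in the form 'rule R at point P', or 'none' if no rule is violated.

rule 2 at point 3

Zone of each point (C = within 1σ̂, B = 1σ̂–2σ̂, A = 2σ̂–3σ̂, * = beyond 3σ̂; sign = side of CL): 1:+A, 2:+C, 3:+A, 4:-C, 5:-B, 6:+C, 7:+C, 8:+C, 9:-C, 10:-C, 11:-C, 12:-C
Rule 2 (two of three consecutive points beyond the same 2σ limit) is satisfied at point 3.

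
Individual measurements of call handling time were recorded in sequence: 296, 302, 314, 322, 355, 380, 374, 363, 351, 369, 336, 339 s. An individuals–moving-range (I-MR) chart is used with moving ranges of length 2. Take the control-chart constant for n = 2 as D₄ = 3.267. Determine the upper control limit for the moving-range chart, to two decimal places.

49.60

Moving ranges: 6, 12, 8, 33, 25, 6, 11, 12, 18, 33, 3; M̄R̄ = 167.0000 / 11 = 15.1818
UCL_MR = D₄·M̄R̄ = 3.267 × 15.1818 = 49.5990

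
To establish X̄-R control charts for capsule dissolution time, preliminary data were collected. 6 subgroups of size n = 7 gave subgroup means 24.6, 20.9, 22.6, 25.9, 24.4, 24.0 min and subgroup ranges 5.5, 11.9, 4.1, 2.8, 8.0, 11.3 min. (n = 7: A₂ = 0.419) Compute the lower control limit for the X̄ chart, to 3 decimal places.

20.689

X̄̄ = (24.6 + 20.9 + 22.6 + 25.9 + 24.4 + 24.0) / 6 = 142.4000 / 6 = 23.7333
R̄ = (5.5 + 11.9 + 4.1 + 2.8 + 8.0 + 11.3) / 6 = 43.6000 / 6 = 7.2667
LCL = X̄̄ − A₂·R̄ = 23.7333 − 0.419 × 7.2667 = 20.6886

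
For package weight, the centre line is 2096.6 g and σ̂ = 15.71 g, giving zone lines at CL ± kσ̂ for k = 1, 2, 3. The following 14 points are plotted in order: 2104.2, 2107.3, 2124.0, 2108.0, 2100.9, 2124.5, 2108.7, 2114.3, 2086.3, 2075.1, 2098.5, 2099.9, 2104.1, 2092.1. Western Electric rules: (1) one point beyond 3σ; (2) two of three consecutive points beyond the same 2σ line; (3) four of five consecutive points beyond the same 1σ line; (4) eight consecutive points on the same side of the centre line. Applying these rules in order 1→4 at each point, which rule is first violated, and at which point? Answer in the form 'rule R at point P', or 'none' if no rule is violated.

Zone of each point (C = within 1σ̂, B = 1σ̂–2σ̂, A = 2σ̂–3σ̂, * = beyond 3σ̂; sign = side of CL): 1:+C, 2:+C, 3:+B, 4:+C, 5:+C, 6:+B, 7:+C, 8:+B, 9:-C, 10:-B, 11:+C, 12:+C, 13:+C, 14:-C
Rule 4 (eight consecutive points on the same side of the centre line) is satisfied at point 8.

rule 4 at point 8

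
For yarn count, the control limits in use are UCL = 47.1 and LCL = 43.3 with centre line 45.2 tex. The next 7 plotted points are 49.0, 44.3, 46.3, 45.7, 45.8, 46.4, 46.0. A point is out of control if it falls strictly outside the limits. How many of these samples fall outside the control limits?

Compare each point to [43.3, 47.1]: sample 1 = 49.0 > UCL.

1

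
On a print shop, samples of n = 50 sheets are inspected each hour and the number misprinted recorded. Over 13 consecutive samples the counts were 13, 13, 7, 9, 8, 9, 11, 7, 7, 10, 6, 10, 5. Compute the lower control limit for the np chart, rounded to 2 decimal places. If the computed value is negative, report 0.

0.75

p̄ = Σdᵢ / (k·n) = 115 / (13 × 50) = 0.17692
LCL = np̄ − 3·√(np̄(1−p̄)) = 8.8462 − 3 × 2.6983 = 0.7511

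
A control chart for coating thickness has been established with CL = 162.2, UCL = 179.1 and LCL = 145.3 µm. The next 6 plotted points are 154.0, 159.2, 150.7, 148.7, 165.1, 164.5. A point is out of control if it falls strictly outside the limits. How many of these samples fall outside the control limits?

0

All 6 points lie within [145.3, 179.1].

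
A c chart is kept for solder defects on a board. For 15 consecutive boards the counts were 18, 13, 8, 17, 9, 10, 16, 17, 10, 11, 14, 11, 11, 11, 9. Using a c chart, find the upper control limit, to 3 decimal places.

22.869

c̄ = (18 + 13 + 8 + 17 + 9 + 10 + 16 + 17 + 10 + 11 + 14 + 11 + 11 + 11 + 9) / 15 = 185 / 15 = 12.3333
UCL = c̄ + 3√c̄ = 12.3333 + 3 × √12.3333 = 12.3333 + 3 × 3.5119 = 22.8690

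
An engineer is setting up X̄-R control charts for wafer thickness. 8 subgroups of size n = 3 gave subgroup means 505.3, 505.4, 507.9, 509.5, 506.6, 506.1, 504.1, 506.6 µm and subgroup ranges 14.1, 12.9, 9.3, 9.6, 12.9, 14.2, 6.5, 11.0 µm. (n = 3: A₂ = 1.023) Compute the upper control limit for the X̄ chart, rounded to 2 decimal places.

518.01

X̄̄ = (505.3 + 505.4 + 507.9 + 509.5 + 506.6 + 506.1 + 504.1 + 506.6) / 8 = 4051.5000 / 8 = 506.4375
R̄ = (14.1 + 12.9 + 9.3 + 9.6 + 12.9 + 14.2 + 6.5 + 11.0) / 8 = 90.5000 / 8 = 11.3125
UCL = X̄̄ + A₂·R̄ = 506.4375 + 1.023 × 11.3125 = 518.0102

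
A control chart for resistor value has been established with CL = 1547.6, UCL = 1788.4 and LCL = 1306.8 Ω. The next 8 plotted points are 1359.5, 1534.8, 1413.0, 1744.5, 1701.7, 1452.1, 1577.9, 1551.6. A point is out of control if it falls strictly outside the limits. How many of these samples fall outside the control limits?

All 8 points lie within [1306.8, 1788.4].

0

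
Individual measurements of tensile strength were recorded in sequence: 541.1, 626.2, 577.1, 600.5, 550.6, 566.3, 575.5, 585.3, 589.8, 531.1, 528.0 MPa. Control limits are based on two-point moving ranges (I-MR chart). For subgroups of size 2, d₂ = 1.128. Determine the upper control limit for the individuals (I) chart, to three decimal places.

X̄ = (541.1 + 626.2 + 577.1 + 600.5 + 550.6 + 566.3 + 575.5 + 585.3 + 589.8 + 531.1 + 528.0) / 11 = 570.1364
Moving ranges: 85.1, 49.1, 23.4, 49.9, 15.7, 9.2, 9.8, 4.5, 58.7, 3.1; M̄R̄ = 308.5000 / 10 = 30.8500
UCL = X̄ + 3·M̄R̄/d₂ = 570.1364 + 3 × 30.8500 / 1.128 = 652.1842

652.184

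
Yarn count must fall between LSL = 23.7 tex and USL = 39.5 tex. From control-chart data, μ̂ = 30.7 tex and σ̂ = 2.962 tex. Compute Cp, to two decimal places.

0.89

Cp = (USL − LSL) / (6σ̂) = (39.5 − 23.7) / (6 × 2.962) = 15.8000 / 17.7720 = 0.8890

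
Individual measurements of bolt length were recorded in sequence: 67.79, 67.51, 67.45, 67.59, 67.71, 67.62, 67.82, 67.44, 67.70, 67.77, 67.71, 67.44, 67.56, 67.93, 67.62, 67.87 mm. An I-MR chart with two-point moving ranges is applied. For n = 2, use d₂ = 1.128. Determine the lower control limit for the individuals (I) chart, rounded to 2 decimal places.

67.13

X̄ = (67.79 + 67.51 + 67.45 + 67.59 + 67.71 + 67.62 + 67.82 + 67.44 + 67.70 + 67.77 + 67.71 + 67.44 + 67.56 + 67.93 + 67.62 + 67.87) / 16 = 67.6581
Moving ranges: 0.28, 0.06, 0.14, 0.12, 0.09, 0.20, 0.38, 0.26, 0.07, 0.06, 0.27, 0.12, 0.37, 0.31, 0.25; M̄R̄ = 2.9800 / 15 = 0.1987
LCL = X̄ − 3·M̄R̄/d₂ = 67.6581 − 3 × 0.1987 / 1.128 = 67.1298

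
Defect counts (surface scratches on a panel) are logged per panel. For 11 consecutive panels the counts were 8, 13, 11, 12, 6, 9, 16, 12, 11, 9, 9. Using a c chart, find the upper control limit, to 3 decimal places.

20.288

c̄ = (8 + 13 + 11 + 12 + 6 + 9 + 16 + 12 + 11 + 9 + 9) / 11 = 116 / 11 = 10.5455
UCL = c̄ + 3√c̄ = 10.5455 + 3 × √10.5455 = 10.5455 + 3 × 3.2474 = 20.2876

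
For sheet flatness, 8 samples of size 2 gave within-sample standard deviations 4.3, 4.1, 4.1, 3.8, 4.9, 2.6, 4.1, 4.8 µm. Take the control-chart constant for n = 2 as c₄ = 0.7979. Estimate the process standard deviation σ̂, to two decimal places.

s̄ = (4.3 + 4.1 + 4.1 + 3.8 + 4.9 + 2.6 + 4.1 + 4.8) / 8 = 4.0875
σ̂ = s̄ / c₄ = 4.0875 / 0.7979 = 5.1228

5.12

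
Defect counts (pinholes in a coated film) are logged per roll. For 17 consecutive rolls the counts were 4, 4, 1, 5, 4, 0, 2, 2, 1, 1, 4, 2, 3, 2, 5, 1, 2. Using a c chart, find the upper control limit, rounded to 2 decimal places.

7.30

c̄ = (4 + 4 + 1 + 5 + 4 + 0 + 2 + 2 + 1 + 1 + 4 + 2 + 3 + 2 + 5 + 1 + 2) / 17 = 43 / 17 = 2.5294
UCL = c̄ + 3√c̄ = 2.5294 + 3 × √2.5294 = 2.5294 + 3 × 1.5904 = 7.3006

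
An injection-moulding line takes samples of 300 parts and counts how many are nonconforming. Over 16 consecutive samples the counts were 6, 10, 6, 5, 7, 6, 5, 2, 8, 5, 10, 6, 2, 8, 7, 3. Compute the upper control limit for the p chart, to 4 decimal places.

0.0442

p̄ = Σdᵢ / (k·n) = 96 / (16 × 300) = 0.02000
UCL = p̄ + 3·√(p̄(1−p̄)/n) = 0.02000 + 3 × √(0.02000×0.98000/300) = 0.02000 + 3 × 0.00808 = 0.04425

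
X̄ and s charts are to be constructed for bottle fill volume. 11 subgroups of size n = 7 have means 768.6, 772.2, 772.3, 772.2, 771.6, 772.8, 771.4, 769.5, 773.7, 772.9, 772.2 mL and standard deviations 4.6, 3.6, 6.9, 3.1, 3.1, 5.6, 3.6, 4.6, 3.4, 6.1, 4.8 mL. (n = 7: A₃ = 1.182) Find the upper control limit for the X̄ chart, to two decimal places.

X̄̄ = (768.6 + 772.2 + 772.3 + 772.2 + 771.6 + 772.8 + 771.4 + 769.5 + 773.7 + 772.9 + 772.2) / 11 = 771.7636
s̄ = (4.6 + 3.6 + 6.9 + 3.1 + 3.1 + 5.6 + 3.6 + 4.6 + 3.4 + 6.1 + 4.8) / 11 = 4.4909
UCL = X̄̄ + A₃·s̄ = 771.7636 + 1.182 × 4.4909 = 777.0719

777.07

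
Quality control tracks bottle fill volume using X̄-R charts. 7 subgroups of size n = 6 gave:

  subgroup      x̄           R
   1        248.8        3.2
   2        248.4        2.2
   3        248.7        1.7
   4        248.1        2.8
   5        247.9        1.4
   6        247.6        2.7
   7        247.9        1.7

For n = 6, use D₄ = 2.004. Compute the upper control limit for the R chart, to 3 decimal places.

4.495

R̄ = (3.2 + 2.2 + 1.7 + 2.8 + 1.4 + 2.7 + 1.7) / 7 = 15.7000 / 7 = 2.2429
UCL_R = D₄·R̄ = 2.004 × 2.2429 = 4.4947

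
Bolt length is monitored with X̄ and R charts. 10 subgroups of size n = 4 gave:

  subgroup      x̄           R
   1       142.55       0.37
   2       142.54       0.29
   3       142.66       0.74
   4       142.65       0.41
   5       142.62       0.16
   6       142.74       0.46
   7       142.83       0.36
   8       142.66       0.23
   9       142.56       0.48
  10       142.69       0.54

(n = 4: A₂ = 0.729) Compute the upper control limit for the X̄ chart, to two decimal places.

X̄̄ = (142.55 + 142.54 + 142.66 + 142.65 + 142.62 + 142.74 + 142.83 + 142.66 + 142.56 + 142.69) / 10 = 1426.5000 / 10 = 142.6500
R̄ = (0.37 + 0.29 + 0.74 + 0.41 + 0.16 + 0.46 + 0.36 + 0.23 + 0.48 + 0.54) / 10 = 4.0400 / 10 = 0.4040
UCL = X̄̄ + A₂·R̄ = 142.6500 + 0.729 × 0.4040 = 142.9445

142.94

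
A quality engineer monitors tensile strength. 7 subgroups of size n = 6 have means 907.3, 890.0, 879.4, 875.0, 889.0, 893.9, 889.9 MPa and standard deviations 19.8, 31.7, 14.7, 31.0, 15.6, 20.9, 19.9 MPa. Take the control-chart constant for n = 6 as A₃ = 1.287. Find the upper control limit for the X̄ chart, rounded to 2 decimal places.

X̄̄ = (907.3 + 890.0 + 879.4 + 875.0 + 889.0 + 893.9 + 889.9) / 7 = 889.2143
s̄ = (19.8 + 31.7 + 14.7 + 31.0 + 15.6 + 20.9 + 19.9) / 7 = 21.9429
UCL = X̄̄ + A₃·s̄ = 889.2143 + 1.287 × 21.9429 = 917.4547

917.45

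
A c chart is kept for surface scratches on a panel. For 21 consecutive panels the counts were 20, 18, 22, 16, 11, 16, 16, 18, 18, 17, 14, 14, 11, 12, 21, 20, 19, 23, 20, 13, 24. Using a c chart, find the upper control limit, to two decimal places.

29.76

c̄ = (20 + 18 + 22 + 16 + 11 + 16 + 16 + 18 + 18 + 17 + 14 + 14 + 11 + 12 + 21 + 20 + 19 + 23 + 20 + 13 + 24) / 21 = 363 / 21 = 17.2857
UCL = c̄ + 3√c̄ = 17.2857 + 3 × √17.2857 = 17.2857 + 3 × 4.1576 = 29.7585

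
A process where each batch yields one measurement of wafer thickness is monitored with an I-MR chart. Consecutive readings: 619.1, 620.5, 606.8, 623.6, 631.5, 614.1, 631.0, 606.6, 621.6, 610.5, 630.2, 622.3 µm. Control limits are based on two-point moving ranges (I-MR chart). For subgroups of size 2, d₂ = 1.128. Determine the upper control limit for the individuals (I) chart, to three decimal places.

656.616

X̄ = (619.1 + 620.5 + 606.8 + 623.6 + 631.5 + 614.1 + 631.0 + 606.6 + 621.6 + 610.5 + 630.2 + 622.3) / 12 = 619.8167
Moving ranges: 1.4, 13.7, 16.8, 7.9, 17.4, 16.9, 24.4, 15.0, 11.1, 19.7, 7.9; M̄R̄ = 152.2000 / 11 = 13.8364
UCL = X̄ + 3·M̄R̄/d₂ = 619.8167 + 3 × 13.8364 / 1.128 = 656.6155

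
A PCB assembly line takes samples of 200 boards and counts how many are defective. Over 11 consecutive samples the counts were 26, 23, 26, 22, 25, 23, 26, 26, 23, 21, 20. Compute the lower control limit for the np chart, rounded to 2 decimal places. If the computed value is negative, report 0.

p̄ = Σdᵢ / (k·n) = 261 / (11 × 200) = 0.11864
LCL = np̄ − 3·√(np̄(1−p̄)) = 23.7273 − 3 × 4.5730 = 10.0083

10.01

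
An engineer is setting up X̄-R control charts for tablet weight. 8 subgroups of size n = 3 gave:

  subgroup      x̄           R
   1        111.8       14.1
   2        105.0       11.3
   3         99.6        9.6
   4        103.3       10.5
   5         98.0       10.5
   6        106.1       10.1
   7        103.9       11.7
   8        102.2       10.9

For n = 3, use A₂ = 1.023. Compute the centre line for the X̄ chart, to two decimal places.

103.74

X̄̄ = (111.8 + 105.0 + 99.6 + 103.3 + 98.0 + 106.1 + 103.9 + 102.2) / 8 = 829.9000 / 8 = 103.7375
CL = X̄̄ = 103.7375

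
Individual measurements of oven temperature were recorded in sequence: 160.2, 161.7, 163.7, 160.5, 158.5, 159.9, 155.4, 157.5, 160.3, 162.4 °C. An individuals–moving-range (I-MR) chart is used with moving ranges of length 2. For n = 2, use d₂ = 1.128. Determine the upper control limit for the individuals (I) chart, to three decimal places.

166.393

X̄ = (160.2 + 161.7 + 163.7 + 160.5 + 158.5 + 159.9 + 155.4 + 157.5 + 160.3 + 162.4) / 10 = 160.0100
Moving ranges: 1.5, 2.0, 3.2, 2.0, 1.4, 4.5, 2.1, 2.8, 2.1; M̄R̄ = 21.6000 / 9 = 2.4000
UCL = X̄ + 3·M̄R̄/d₂ = 160.0100 + 3 × 2.4000 / 1.128 = 166.3930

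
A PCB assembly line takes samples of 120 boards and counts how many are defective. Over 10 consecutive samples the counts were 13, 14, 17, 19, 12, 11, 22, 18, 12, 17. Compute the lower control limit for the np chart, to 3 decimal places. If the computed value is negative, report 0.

p̄ = Σdᵢ / (k·n) = 155 / (10 × 120) = 0.12917
LCL = np̄ − 3·√(np̄(1−p̄)) = 15.5000 − 3 × 3.6740 = 4.4781

4.478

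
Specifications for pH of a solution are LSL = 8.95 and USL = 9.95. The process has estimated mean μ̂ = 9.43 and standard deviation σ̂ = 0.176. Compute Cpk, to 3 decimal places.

Cpu = (USL − μ̂) / (3σ̂) = (9.95 − 9.43) / (3 × 0.176) = 0.9848; Cpl = (μ̂ − LSL) / (3σ̂) = (9.43 − 8.95) / (3 × 0.176) = 0.9091; Cpk = min(Cpu, Cpl) = 0.9091

0.909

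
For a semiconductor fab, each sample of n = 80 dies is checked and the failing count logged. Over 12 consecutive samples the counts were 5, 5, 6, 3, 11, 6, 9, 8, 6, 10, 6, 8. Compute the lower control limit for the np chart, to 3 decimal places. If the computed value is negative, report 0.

p̄ = Σdᵢ / (k·n) = 83 / (12 × 80) = 0.08646
LCL = np̄ − 3·√(np̄(1−p̄)) = 6.9167 − 3 × 2.5137 = -0.6244 → 0 (negative, so LCL = 0)

0.000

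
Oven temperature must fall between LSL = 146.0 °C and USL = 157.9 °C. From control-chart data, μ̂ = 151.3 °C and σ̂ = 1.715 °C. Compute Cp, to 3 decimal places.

1.156

Cp = (USL − LSL) / (6σ̂) = (157.9 − 146.0) / (6 × 1.715) = 11.9000 / 10.2900 = 1.1565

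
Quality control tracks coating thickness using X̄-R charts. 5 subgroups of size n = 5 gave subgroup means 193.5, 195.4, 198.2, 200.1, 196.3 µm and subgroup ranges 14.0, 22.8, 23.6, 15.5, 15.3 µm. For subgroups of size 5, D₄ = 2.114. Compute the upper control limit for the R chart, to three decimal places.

38.559

R̄ = (14.0 + 22.8 + 23.6 + 15.5 + 15.3) / 5 = 91.2000 / 5 = 18.2400
UCL_R = D₄·R̄ = 2.114 × 18.2400 = 38.5594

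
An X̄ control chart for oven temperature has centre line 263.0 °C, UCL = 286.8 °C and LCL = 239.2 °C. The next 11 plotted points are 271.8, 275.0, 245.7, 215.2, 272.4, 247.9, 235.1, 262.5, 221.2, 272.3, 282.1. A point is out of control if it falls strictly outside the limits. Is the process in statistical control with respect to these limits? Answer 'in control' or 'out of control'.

out of control

Compare each point to [239.2, 286.8]: sample 4 = 215.2 < LCL; sample 7 = 235.1 < LCL; sample 9 = 221.2 < LCL.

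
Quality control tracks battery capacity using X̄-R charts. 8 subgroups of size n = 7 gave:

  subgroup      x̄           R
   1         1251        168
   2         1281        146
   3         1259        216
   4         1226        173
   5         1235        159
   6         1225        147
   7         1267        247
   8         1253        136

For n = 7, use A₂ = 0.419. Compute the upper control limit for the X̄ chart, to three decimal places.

X̄̄ = (1251 + 1281 + 1259 + 1226 + 1235 + 1225 + 1267 + 1253) / 8 = 9997.0000 / 8 = 1249.6250
R̄ = (168 + 146 + 216 + 173 + 159 + 147 + 247 + 136) / 8 = 1392.0000 / 8 = 174.0000
UCL = X̄̄ + A₂·R̄ = 1249.6250 + 0.419 × 174.0000 = 1322.5310

1322.531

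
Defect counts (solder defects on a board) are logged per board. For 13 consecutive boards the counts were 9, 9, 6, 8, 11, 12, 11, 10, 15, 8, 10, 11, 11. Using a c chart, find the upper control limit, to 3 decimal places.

c̄ = (9 + 9 + 6 + 8 + 11 + 12 + 11 + 10 + 15 + 8 + 10 + 11 + 11) / 13 = 131 / 13 = 10.0769
UCL = c̄ + 3√c̄ = 10.0769 + 3 × √10.0769 = 10.0769 + 3 × 3.1744 = 19.6002

19.600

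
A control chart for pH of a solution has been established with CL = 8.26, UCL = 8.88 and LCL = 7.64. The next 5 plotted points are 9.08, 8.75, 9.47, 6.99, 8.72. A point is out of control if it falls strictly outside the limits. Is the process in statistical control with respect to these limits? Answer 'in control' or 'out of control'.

out of control

Compare each point to [7.64, 8.88]: sample 1 = 9.08 > UCL; sample 3 = 9.47 > UCL; sample 4 = 6.99 < LCL.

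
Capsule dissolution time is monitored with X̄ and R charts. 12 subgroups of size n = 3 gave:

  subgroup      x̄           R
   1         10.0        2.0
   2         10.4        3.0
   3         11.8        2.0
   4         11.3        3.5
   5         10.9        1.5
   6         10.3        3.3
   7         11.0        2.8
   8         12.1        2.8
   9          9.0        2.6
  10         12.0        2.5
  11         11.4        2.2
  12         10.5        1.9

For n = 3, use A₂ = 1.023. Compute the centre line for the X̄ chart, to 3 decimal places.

X̄̄ = (10.0 + 10.4 + 11.8 + 11.3 + 10.9 + 10.3 + 11.0 + 12.1 + 9.0 + 12.0 + 11.4 + 10.5) / 12 = 130.7000 / 12 = 10.8917
CL = X̄̄ = 10.8917

10.892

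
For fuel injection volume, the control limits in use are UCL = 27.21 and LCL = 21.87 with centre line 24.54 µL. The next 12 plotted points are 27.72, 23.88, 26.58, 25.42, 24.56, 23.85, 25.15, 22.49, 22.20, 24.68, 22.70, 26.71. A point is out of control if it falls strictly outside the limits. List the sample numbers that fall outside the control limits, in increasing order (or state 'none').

Compare each point to [21.87, 27.21]: sample 1 = 27.72 > UCL.

1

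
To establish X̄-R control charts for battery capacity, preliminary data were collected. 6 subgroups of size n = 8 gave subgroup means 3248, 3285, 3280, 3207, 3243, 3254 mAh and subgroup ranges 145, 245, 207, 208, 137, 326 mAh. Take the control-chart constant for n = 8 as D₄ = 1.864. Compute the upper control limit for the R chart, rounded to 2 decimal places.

393.93

R̄ = (145 + 245 + 207 + 208 + 137 + 326) / 6 = 1268.0000 / 6 = 211.3333
UCL_R = D₄·R̄ = 1.864 × 211.3333 = 393.9253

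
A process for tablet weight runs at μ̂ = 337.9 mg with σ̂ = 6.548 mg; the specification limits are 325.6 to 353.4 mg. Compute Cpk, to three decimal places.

0.626

Cpu = (USL − μ̂) / (3σ̂) = (353.4 − 337.9) / (3 × 6.548) = 0.7890; Cpl = (μ̂ − LSL) / (3σ̂) = (337.9 − 325.6) / (3 × 6.548) = 0.6261; Cpk = min(Cpu, Cpl) = 0.6261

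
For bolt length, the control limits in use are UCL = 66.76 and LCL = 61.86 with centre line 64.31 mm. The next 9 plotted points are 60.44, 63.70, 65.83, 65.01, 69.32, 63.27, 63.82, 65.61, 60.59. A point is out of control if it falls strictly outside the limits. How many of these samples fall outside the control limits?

Compare each point to [61.86, 66.76]: sample 1 = 60.44 < LCL; sample 5 = 69.32 > UCL; sample 9 = 60.59 < LCL.

3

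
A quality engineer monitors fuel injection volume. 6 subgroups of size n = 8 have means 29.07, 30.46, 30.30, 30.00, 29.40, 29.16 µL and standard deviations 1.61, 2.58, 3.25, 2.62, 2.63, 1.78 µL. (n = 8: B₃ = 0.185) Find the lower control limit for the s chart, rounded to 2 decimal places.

0.45

s̄ = (1.61 + 2.58 + 3.25 + 2.62 + 2.63 + 1.78) / 6 = 2.4117
LCL_s = B₃·s̄ = 0.185 × 2.4117 = 0.4462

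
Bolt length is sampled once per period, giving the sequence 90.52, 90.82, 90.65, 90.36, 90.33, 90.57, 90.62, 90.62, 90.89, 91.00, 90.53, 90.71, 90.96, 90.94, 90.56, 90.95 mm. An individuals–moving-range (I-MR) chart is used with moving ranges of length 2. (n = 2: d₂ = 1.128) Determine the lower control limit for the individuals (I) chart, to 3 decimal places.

90.131

X̄ = (90.52 + 90.82 + 90.65 + 90.36 + 90.33 + 90.57 + 90.62 + 90.62 + 90.89 + 91.00 + 90.53 + 90.71 + 90.96 + 90.94 + 90.56 + 90.95) / 16 = 90.6894
Moving ranges: 0.30, 0.17, 0.29, 0.03, 0.24, 0.05, 0.00, 0.27, 0.11, 0.47, 0.18, 0.25, 0.02, 0.38, 0.39; M̄R̄ = 3.1500 / 15 = 0.2100
LCL = X̄ − 3·M̄R̄/d₂ = 90.6894 − 3 × 0.2100 / 1.128 = 90.1309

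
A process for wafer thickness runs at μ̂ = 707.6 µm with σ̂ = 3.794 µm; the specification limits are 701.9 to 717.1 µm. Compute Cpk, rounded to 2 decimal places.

Cpu = (USL − μ̂) / (3σ̂) = (717.1 − 707.6) / (3 × 3.794) = 0.8347; Cpl = (μ̂ − LSL) / (3σ̂) = (707.6 − 701.9) / (3 × 3.794) = 0.5008; Cpk = min(Cpu, Cpl) = 0.5008

0.50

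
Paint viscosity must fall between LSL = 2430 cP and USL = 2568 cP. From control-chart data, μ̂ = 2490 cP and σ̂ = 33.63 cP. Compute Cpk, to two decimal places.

Cpu = (USL − μ̂) / (3σ̂) = (2568 − 2490) / (3 × 33.63) = 0.7731; Cpl = (μ̂ − LSL) / (3σ̂) = (2490 − 2430) / (3 × 33.63) = 0.5947; Cpk = min(Cpu, Cpl) = 0.5947

0.59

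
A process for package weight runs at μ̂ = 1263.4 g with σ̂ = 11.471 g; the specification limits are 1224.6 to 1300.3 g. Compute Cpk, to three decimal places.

Cpu = (USL − μ̂) / (3σ̂) = (1300.3 − 1263.4) / (3 × 11.471) = 1.0723; Cpl = (μ̂ − LSL) / (3σ̂) = (1263.4 − 1224.6) / (3 × 11.471) = 1.1275; Cpk = min(Cpu, Cpl) = 1.0723

1.072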